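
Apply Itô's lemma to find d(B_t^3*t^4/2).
d(B_t^3*t^4/2) = (B_t*t^3*(4*B_t^2 + 3*t)/2) dt + (3*B_t^2*t^4/2) dB_t

Itô's formula for f(t, x): d f(t, B_t) = (f_t + (1/2) f_xx) dt + f_x dB_t. Compute partials of f(t, x) = t^4*x^3/2:
  f_t(t,x)  = 2*t^3*x^3
  f_x(t,x)  = 3*t^4*x^2/2
  f_xx(t,x) = 3*t^4*x
Assemble drift = f_t + (1/2) f_xx = t^3*x*(3*t + 4*x^2)/2 and diffusion = f_x = 3*t^4*x^2/2. Substituting x = B_t:
  d(B_t^3*t^4/2) = (B_t*t^3*(4*B_t^2 + 3*t)/2) dt + (3*B_t^2*t^4/2) dB_t.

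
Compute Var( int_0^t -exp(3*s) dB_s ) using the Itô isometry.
Var = exp(6*t)/6 - 1/6

The Itô integral of a deterministic integrand f(s) has mean 0 because each increment f(s) * (B_{s+ds} - B_s) has mean 0. By the Itô isometry:
  Var( int_0^t f(s) dB_s ) = E[ (int_0^t f(s) dB_s)^2 ] = int_0^t f(s)^2 ds.
Here f(s) = -exp(3*s), so f(s)^2 = exp(6*s). Integrate:
  int_0^t (exp(6*s)) ds = exp(6*t)/6 - 1/6.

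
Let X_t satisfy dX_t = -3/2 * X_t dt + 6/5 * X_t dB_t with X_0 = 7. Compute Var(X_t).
Var(X_t) = (49*exp(36*t/25) - 49)*exp(-3*t)

For GBM dX = mu X dt + sigma X dB with X_0 = x_0, apply Itô to Y = log X: dY = (mu - sigma^2/2) dt + sigma dB, so Y_t = log(x_0) + (mu - sigma^2/2) t + sigma B_t and hence X_t = x_0 * exp((mu - sigma^2/2) t + sigma B_t).
With mu = -3/2, sigma = 6/5, x_0 = 7, this gives:
  X_t = 7 * exp((-111/50) * t + (6/5) * B_t).
Since sigma*B_t ~ Normal(0, sigma^2 t), E[exp(sigma*B_t)] = exp(sigma^2 t / 2); so E[X_t] = x_0 * exp((mu - sigma^2/2) t) * exp(sigma^2 t / 2) = x_0 * exp(mu t) = 7*exp(-3*t/2).
Var(X_t) = E[X_t^2] - (E[X_t])^2 = x_0^2 * exp(2 mu t) * (exp(sigma^2 t) - 1) = (49*exp(36*t/25) - 49)*exp(-3*t).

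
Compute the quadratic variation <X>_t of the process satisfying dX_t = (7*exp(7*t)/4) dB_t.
<X>_t = 7*exp(14*t)/32 - 7/32

For an Itô process dX_t = a(t) dt + b(t) dB_t, the quadratic variation is <X>_t = int_0^t b(s)^2 ds (the drift term does not contribute). Here b(s) = 7*exp(7*s)/4, so
  b(s)^2 = 49*exp(14*s)/16.
Integrating from 0 to t:
  <X>_t = int_0^t (49*exp(14*s)/16) ds = 7*exp(14*t)/32 - 7/32.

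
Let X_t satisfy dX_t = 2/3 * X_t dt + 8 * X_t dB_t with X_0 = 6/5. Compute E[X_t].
E[X_t] = 6*exp(2*t/3)/5

For GBM dX = mu X dt + sigma X dB with X_0 = x_0, apply Itô to Y = log X: dY = (mu - sigma^2/2) dt + sigma dB, so Y_t = log(x_0) + (mu - sigma^2/2) t + sigma B_t and hence X_t = x_0 * exp((mu - sigma^2/2) t + sigma B_t).
With mu = 2/3, sigma = 8, x_0 = 6/5, this gives:
  X_t = 6/5 * exp((-94/3) * t + (8) * B_t).
Since sigma*B_t ~ Normal(0, sigma^2 t), E[exp(sigma*B_t)] = exp(sigma^2 t / 2); so E[X_t] = x_0 * exp((mu - sigma^2/2) t) * exp(sigma^2 t / 2) = x_0 * exp(mu t) = 6*exp(2*t/3)/5.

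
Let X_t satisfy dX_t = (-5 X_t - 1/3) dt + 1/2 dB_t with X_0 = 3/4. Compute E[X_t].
E[X_t] = -1/15 + 49*exp(-5*t)/60

Taking expectations and using E[dB_t] = 0, the mean m(t) = E[X_t] satisfies the ODE m'(t) = a m(t) + b with m(0) = x_0. With a = -5, b = -1/3, x_0 = 3/4, the solution is
  m(t) = x_0 * exp(a t) + (b/a) * (exp(a t) - 1)
       = (3/4) * exp((-5) t) + ((-1/3)/(-5)) * (exp((-5) t) - 1)
       = -1/15 + 49*exp(-5*t)/60.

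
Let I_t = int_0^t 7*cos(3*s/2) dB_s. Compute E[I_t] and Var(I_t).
E[I_t] = 0; Var(I_t) = 49*t/2 + 49*sin(3*t)/6

The Itô integral of a deterministic integrand f(s) has mean 0 because each increment f(s) * (B_{s+ds} - B_s) has mean 0. By the Itô isometry:
  Var( int_0^t f(s) dB_s ) = E[ (int_0^t f(s) dB_s)^2 ] = int_0^t f(s)^2 ds.
Here f(s) = 7*cos(3*s/2), so f(s)^2 = 49*cos(3*s/2)^2. Integrate:
  int_0^t (49*cos(3*s/2)^2) ds = 49*t/2 + 49*sin(3*t)/6.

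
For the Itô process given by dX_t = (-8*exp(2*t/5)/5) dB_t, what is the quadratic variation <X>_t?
<X>_t = 16*exp(4*t/5)/5 - 16/5

For an Itô process dX_t = a(t) dt + b(t) dB_t, the quadratic variation is <X>_t = int_0^t b(s)^2 ds (the drift term does not contribute). Here b(s) = -8*exp(2*s/5)/5, so
  b(s)^2 = 64*exp(4*s/5)/25.
Integrating from 0 to t:
  <X>_t = int_0^t (64*exp(4*s/5)/25) ds = 16*exp(4*t/5)/5 - 16/5.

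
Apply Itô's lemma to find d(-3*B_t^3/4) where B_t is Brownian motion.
d(-3*B_t^3/4) = (-9*B_t/4) dt + (-9*B_t^2/4) dB_t

Itô's formula for f(B_t) gives d f(B_t) = f'(B_t) dB_t + (1/2) f''(B_t) dt. Compute derivatives of f(x) = -3*x^3/4:
  f'(x)  = -9*x^2/4
  f''(x) = -9*x/2
Substitute x = B_t and multiply the f'' term by 1/2:
  drift     = (1/2) * (-9*x/2) evaluated at B_t = -9*B_t/4
  diffusion = (-9*x^2/4) evaluated at B_t = -9*B_t^2/4
Therefore d(-3*B_t^3/4) = (-9*B_t/4) dt + (-9*B_t^2/4) dB_t.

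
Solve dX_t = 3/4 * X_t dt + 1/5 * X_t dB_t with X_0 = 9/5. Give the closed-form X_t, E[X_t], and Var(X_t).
X_t = 9/5 * exp((73/100) t + (1/5) B_t); E[X_t] = 9*exp(3*t/4)/5; Var(X_t) = 81*(exp(t/25) - 1)*exp(3*t/2)/25

For GBM dX = mu X dt + sigma X dB with X_0 = x_0, apply Itô to Y = log X: dY = (mu - sigma^2/2) dt + sigma dB, so Y_t = log(x_0) + (mu - sigma^2/2) t + sigma B_t and hence X_t = x_0 * exp((mu - sigma^2/2) t + sigma B_t).
With mu = 3/4, sigma = 1/5, x_0 = 9/5, this gives:
  X_t = 9/5 * exp((73/100) * t + (1/5) * B_t).
Since sigma*B_t ~ Normal(0, sigma^2 t), E[exp(sigma*B_t)] = exp(sigma^2 t / 2); so E[X_t] = x_0 * exp((mu - sigma^2/2) t) * exp(sigma^2 t / 2) = x_0 * exp(mu t) = 9*exp(3*t/4)/5.
Var(X_t) = E[X_t^2] - (E[X_t])^2 = x_0^2 * exp(2 mu t) * (exp(sigma^2 t) - 1) = 81*(exp(t/25) - 1)*exp(3*t/2)/25.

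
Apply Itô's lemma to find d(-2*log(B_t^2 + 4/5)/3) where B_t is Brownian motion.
d(-2*log(B_t^2 + 4/5)/3) = (10*(5*B_t^2 - 4)/(3*(5*B_t^2 + 4)^2)) dt + (-20*B_t/(15*B_t^2 + 12)) dB_t

Itô's formula for f(B_t) gives d f(B_t) = f'(B_t) dB_t + (1/2) f''(B_t) dt. Compute derivatives of f(x) = -2*log(x^2 + 4/5)/3:
  f'(x)  = -20*x/(15*x^2 + 12)
  f''(x) = 20*(5*x^2 - 4)/(3*(5*x^2 + 4)^2)
Substitute x = B_t and multiply the f'' term by 1/2:
  drift     = (1/2) * (20*(5*x^2 - 4)/(3*(5*x^2 + 4)^2)) evaluated at B_t = 10*(5*B_t^2 - 4)/(3*(5*B_t^2 + 4)^2)
  diffusion = (-20*x/(15*x^2 + 12)) evaluated at B_t = -20*B_t/(15*B_t^2 + 12)
Therefore d(-2*log(B_t^2 + 4/5)/3) = (10*(5*B_t^2 - 4)/(3*(5*B_t^2 + 4)^2)) dt + (-20*B_t/(15*B_t^2 + 12)) dB_t.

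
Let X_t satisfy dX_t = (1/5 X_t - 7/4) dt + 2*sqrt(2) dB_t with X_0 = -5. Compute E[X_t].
E[X_t] = 35/4 - 55*exp(t/5)/4

Taking expectations and using E[dB_t] = 0, the mean m(t) = E[X_t] satisfies the ODE m'(t) = a m(t) + b with m(0) = x_0. With a = 1/5, b = -7/4, x_0 = -5, the solution is
  m(t) = x_0 * exp(a t) + (b/a) * (exp(a t) - 1)
       = (-5) * exp((1/5) t) + ((-7/4)/(1/5)) * (exp((1/5) t) - 1)
       = 35/4 - 55*exp(t/5)/4.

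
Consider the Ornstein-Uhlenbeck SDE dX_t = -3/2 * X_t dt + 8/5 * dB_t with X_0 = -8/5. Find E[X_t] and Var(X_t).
E[X_t] = -8*exp(-3*t/2)/5; Var(X_t) = 64/75 - 64*exp(-3*t)/75

The OU SDE dX = -theta X dt + sigma dB admits the integrating factor exp(theta t): d(exp(theta t) X_t) = sigma exp(theta t) dB_t. Integrating from 0 to t:
  X_t = x_0 * exp(-theta t) + sigma * int_0^t exp(-theta (t-s)) dB_s.
The Itô integral has mean 0 and (by the Itô isometry) variance sigma^2 * int_0^t exp(-2 theta (t - s)) ds = sigma^2 * (1 - exp(-2 theta t)) / (2 theta).
With theta = 3/2, sigma = 8/5, x_0 = -8/5:
  E[X_t] = -8/5 * exp(-3/2 t) = -8*exp(-3*t/2)/5
  Var(X_t) = (8/5)^2 * (1 - exp(-2*3/2 t)) / (2 * 3/2) = 64/75 - 64*exp(-3*t)/75.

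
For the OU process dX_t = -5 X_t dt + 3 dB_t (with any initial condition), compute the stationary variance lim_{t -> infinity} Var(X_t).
lim Var(X_t) = 9/10

The OU SDE dX = -theta X dt + sigma dB admits the integrating factor exp(theta t): d(exp(theta t) X_t) = sigma exp(theta t) dB_t. Integrating from 0 to t gives X_t = x_0 * exp(-theta t) + sigma * int_0^t exp(-theta (t-s)) dB_s for any initial x_0. The Itô integral has variance (by the Itô isometry) sigma^2 * int_0^t exp(-2 theta (t - s)) ds = sigma^2 * (1 - exp(-2 theta t)) / (2 theta), independent of x_0.
With theta = 5, sigma = 3:
  Var(X_t) = (3)^2 * (1 - exp(-2*5 t)) / (2 * 5) = 9/10 - 9*exp(-10*t)/10.
As t -> infinity, exp(-2*5 t) -> 0, so the stationary variance is sigma^2 / (2 theta) = 9/10.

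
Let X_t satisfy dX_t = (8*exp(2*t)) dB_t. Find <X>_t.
<X>_t = 16*exp(4*t) - 16

For an Itô process dX_t = a(t) dt + b(t) dB_t, the quadratic variation is <X>_t = int_0^t b(s)^2 ds (the drift term does not contribute). Here b(s) = 8*exp(2*s), so
  b(s)^2 = 64*exp(4*s).
Integrating from 0 to t:
  <X>_t = int_0^t (64*exp(4*s)) ds = 16*exp(4*t) - 16.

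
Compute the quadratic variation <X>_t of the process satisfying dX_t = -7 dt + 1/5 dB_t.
<X>_t = t/25

For an Itô process dX_t = a(t) dt + b(t) dB_t, the quadratic variation is <X>_t = int_0^t b(s)^2 ds (the drift term does not contribute). Here b(s) = 1/5, so
  b(s)^2 = 1/25.
Integrating from 0 to t:
  <X>_t = int_0^t (1/25) ds = t/25.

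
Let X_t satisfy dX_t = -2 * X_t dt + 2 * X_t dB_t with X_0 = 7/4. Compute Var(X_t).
Var(X_t) = 49/16 - 49*exp(-4*t)/16

For GBM dX = mu X dt + sigma X dB with X_0 = x_0, apply Itô to Y = log X: dY = (mu - sigma^2/2) dt + sigma dB, so Y_t = log(x_0) + (mu - sigma^2/2) t + sigma B_t and hence X_t = x_0 * exp((mu - sigma^2/2) t + sigma B_t).
With mu = -2, sigma = 2, x_0 = 7/4, this gives:
  X_t = 7/4 * exp((-4) * t + (2) * B_t).
Since sigma*B_t ~ Normal(0, sigma^2 t), E[exp(sigma*B_t)] = exp(sigma^2 t / 2); so E[X_t] = x_0 * exp((mu - sigma^2/2) t) * exp(sigma^2 t / 2) = x_0 * exp(mu t) = 7*exp(-2*t)/4.
Var(X_t) = E[X_t^2] - (E[X_t])^2 = x_0^2 * exp(2 mu t) * (exp(sigma^2 t) - 1) = 49/16 - 49*exp(-4*t)/16.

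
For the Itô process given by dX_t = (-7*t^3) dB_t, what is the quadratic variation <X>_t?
<X>_t = 7*t^7

For an Itô process dX_t = a(t) dt + b(t) dB_t, the quadratic variation is <X>_t = int_0^t b(s)^2 ds (the drift term does not contribute). Here b(s) = -7*s^3, so
  b(s)^2 = 49*s^6.
Integrating from 0 to t:
  <X>_t = int_0^t (49*s^6) ds = 7*t^7.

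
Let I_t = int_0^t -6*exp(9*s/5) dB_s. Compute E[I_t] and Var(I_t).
E[I_t] = 0; Var(I_t) = 10*exp(18*t/5) - 10

The Itô integral of a deterministic integrand f(s) has mean 0 because each increment f(s) * (B_{s+ds} - B_s) has mean 0. By the Itô isometry:
  Var( int_0^t f(s) dB_s ) = E[ (int_0^t f(s) dB_s)^2 ] = int_0^t f(s)^2 ds.
Here f(s) = -6*exp(9*s/5), so f(s)^2 = 36*exp(18*s/5). Integrate:
  int_0^t (36*exp(18*s/5)) ds = 10*exp(18*t/5) - 10.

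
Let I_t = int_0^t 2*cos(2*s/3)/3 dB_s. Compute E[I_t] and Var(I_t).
E[I_t] = 0; Var(I_t) = 2*t/9 + sin(4*t/3)/6

The Itô integral of a deterministic integrand f(s) has mean 0 because each increment f(s) * (B_{s+ds} - B_s) has mean 0. By the Itô isometry:
  Var( int_0^t f(s) dB_s ) = E[ (int_0^t f(s) dB_s)^2 ] = int_0^t f(s)^2 ds.
Here f(s) = 2*cos(2*s/3)/3, so f(s)^2 = 4*cos(2*s/3)^2/9. Integrate:
  int_0^t (4*cos(2*s/3)^2/9) ds = 2*t/9 + sin(4*t/3)/6.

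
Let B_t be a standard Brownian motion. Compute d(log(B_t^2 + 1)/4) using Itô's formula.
d(log(B_t^2 + 1)/4) = ((1 - B_t^2)/(4*(B_t^2 + 1)^2)) dt + (B_t/(2*(B_t^2 + 1))) dB_t

Itô's formula for f(B_t) gives d f(B_t) = f'(B_t) dB_t + (1/2) f''(B_t) dt. Compute derivatives of f(x) = log(x^2 + 1)/4:
  f'(x)  = x/(2*(x^2 + 1))
  f''(x) = (1 - x^2)/(2*(x^2 + 1)^2)
Substitute x = B_t and multiply the f'' term by 1/2:
  drift     = (1/2) * ((1 - x^2)/(2*(x^2 + 1)^2)) evaluated at B_t = (1 - B_t^2)/(4*(B_t^2 + 1)^2)
  diffusion = (x/(2*(x^2 + 1))) evaluated at B_t = B_t/(2*(B_t^2 + 1))
Therefore d(log(B_t^2 + 1)/4) = ((1 - B_t^2)/(4*(B_t^2 + 1)^2)) dt + (B_t/(2*(B_t^2 + 1))) dB_t.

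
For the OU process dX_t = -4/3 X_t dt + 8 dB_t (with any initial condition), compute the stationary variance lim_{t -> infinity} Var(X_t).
lim Var(X_t) = 24

The OU SDE dX = -theta X dt + sigma dB admits the integrating factor exp(theta t): d(exp(theta t) X_t) = sigma exp(theta t) dB_t. Integrating from 0 to t gives X_t = x_0 * exp(-theta t) + sigma * int_0^t exp(-theta (t-s)) dB_s for any initial x_0. The Itô integral has variance (by the Itô isometry) sigma^2 * int_0^t exp(-2 theta (t - s)) ds = sigma^2 * (1 - exp(-2 theta t)) / (2 theta), independent of x_0.
With theta = 4/3, sigma = 8:
  Var(X_t) = (8)^2 * (1 - exp(-2*4/3 t)) / (2 * 4/3) = 24 - 24*exp(-8*t/3).
As t -> infinity, exp(-2*4/3 t) -> 0, so the stationary variance is sigma^2 / (2 theta) = 24.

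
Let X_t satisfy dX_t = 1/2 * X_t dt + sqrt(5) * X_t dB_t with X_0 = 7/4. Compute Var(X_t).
Var(X_t) = 49*(exp(5*t) - 1)*exp(t)/16

For GBM dX = mu X dt + sigma X dB with X_0 = x_0, apply Itô to Y = log X: dY = (mu - sigma^2/2) dt + sigma dB, so Y_t = log(x_0) + (mu - sigma^2/2) t + sigma B_t and hence X_t = x_0 * exp((mu - sigma^2/2) t + sigma B_t).
With mu = 1/2, sigma = sqrt(5), x_0 = 7/4, this gives:
  X_t = 7/4 * exp((-2) * t + (sqrt(5)) * B_t).
Since sigma*B_t ~ Normal(0, sigma^2 t), E[exp(sigma*B_t)] = exp(sigma^2 t / 2); so E[X_t] = x_0 * exp((mu - sigma^2/2) t) * exp(sigma^2 t / 2) = x_0 * exp(mu t) = 7*exp(t/2)/4.
Var(X_t) = E[X_t^2] - (E[X_t])^2 = x_0^2 * exp(2 mu t) * (exp(sigma^2 t) - 1) = 49*(exp(5*t) - 1)*exp(t)/16.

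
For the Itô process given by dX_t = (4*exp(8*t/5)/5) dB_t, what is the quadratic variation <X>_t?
<X>_t = exp(16*t/5)/5 - 1/5

For an Itô process dX_t = a(t) dt + b(t) dB_t, the quadratic variation is <X>_t = int_0^t b(s)^2 ds (the drift term does not contribute). Here b(s) = 4*exp(8*s/5)/5, so
  b(s)^2 = 16*exp(16*s/5)/25.
Integrating from 0 to t:
  <X>_t = int_0^t (16*exp(16*s/5)/25) ds = exp(16*t/5)/5 - 1/5.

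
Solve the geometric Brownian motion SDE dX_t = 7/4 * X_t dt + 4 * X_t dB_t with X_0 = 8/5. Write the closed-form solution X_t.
X_t = 8/5 * exp((-25/4) * t + (4) * B_t)

For GBM dX = mu X dt + sigma X dB with X_0 = x_0, apply Itô to Y = log X: dY = (mu - sigma^2/2) dt + sigma dB, so Y_t = log(x_0) + (mu - sigma^2/2) t + sigma B_t and hence X_t = x_0 * exp((mu - sigma^2/2) t + sigma B_t).
With mu = 7/4, sigma = 4, x_0 = 8/5, this gives:
  X_t = 8/5 * exp((-25/4) * t + (4) * B_t).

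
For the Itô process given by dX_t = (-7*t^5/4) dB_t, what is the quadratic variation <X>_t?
<X>_t = 49*t^11/176

For an Itô process dX_t = a(t) dt + b(t) dB_t, the quadratic variation is <X>_t = int_0^t b(s)^2 ds (the drift term does not contribute). Here b(s) = -7*s^5/4, so
  b(s)^2 = 49*s^10/16.
Integrating from 0 to t:
  <X>_t = int_0^t (49*s^10/16) ds = 49*t^11/176.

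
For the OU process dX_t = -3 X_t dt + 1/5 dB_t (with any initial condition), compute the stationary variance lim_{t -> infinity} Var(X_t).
lim Var(X_t) = 1/150

The OU SDE dX = -theta X dt + sigma dB admits the integrating factor exp(theta t): d(exp(theta t) X_t) = sigma exp(theta t) dB_t. Integrating from 0 to t gives X_t = x_0 * exp(-theta t) + sigma * int_0^t exp(-theta (t-s)) dB_s for any initial x_0. The Itô integral has variance (by the Itô isometry) sigma^2 * int_0^t exp(-2 theta (t - s)) ds = sigma^2 * (1 - exp(-2 theta t)) / (2 theta), independent of x_0.
With theta = 3, sigma = 1/5:
  Var(X_t) = (1/5)^2 * (1 - exp(-2*3 t)) / (2 * 3) = 1/150 - exp(-6*t)/150.
As t -> infinity, exp(-2*3 t) -> 0, so the stationary variance is sigma^2 / (2 theta) = 1/150.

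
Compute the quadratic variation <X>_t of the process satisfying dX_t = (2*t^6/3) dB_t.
<X>_t = 4*t^13/117

For an Itô process dX_t = a(t) dt + b(t) dB_t, the quadratic variation is <X>_t = int_0^t b(s)^2 ds (the drift term does not contribute). Here b(s) = 2*s^6/3, so
  b(s)^2 = 4*s^12/9.
Integrating from 0 to t:
  <X>_t = int_0^t (4*s^12/9) ds = 4*t^13/117.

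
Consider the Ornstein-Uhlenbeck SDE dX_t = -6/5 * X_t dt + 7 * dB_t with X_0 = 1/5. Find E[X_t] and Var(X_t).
E[X_t] = exp(-6*t/5)/5; Var(X_t) = 245/12 - 245*exp(-12*t/5)/12

The OU SDE dX = -theta X dt + sigma dB admits the integrating factor exp(theta t): d(exp(theta t) X_t) = sigma exp(theta t) dB_t. Integrating from 0 to t:
  X_t = x_0 * exp(-theta t) + sigma * int_0^t exp(-theta (t-s)) dB_s.
The Itô integral has mean 0 and (by the Itô isometry) variance sigma^2 * int_0^t exp(-2 theta (t - s)) ds = sigma^2 * (1 - exp(-2 theta t)) / (2 theta).
With theta = 6/5, sigma = 7, x_0 = 1/5:
  E[X_t] = 1/5 * exp(-6/5 t) = exp(-6*t/5)/5
  Var(X_t) = (7)^2 * (1 - exp(-2*6/5 t)) / (2 * 6/5) = 245/12 - 245*exp(-12*t/5)/12.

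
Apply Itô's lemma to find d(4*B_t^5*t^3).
d(4*B_t^5*t^3) = (B_t^3*t^2*(12*B_t^2 + 40*t)) dt + (20*B_t^4*t^3) dB_t

Itô's formula for f(t, x): d f(t, B_t) = (f_t + (1/2) f_xx) dt + f_x dB_t. Compute partials of f(t, x) = 4*t^3*x^5:
  f_t(t,x)  = 12*t^2*x^5
  f_x(t,x)  = 20*t^3*x^4
  f_xx(t,x) = 80*t^3*x^3
Assemble drift = f_t + (1/2) f_xx = t^2*x^3*(40*t + 12*x^2) and diffusion = f_x = 20*t^3*x^4. Substituting x = B_t:
  d(4*B_t^5*t^3) = (B_t^3*t^2*(12*B_t^2 + 40*t)) dt + (20*B_t^4*t^3) dB_t.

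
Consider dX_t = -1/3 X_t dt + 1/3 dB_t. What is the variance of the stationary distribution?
lim Var(X_t) = 1/6

The OU SDE dX = -theta X dt + sigma dB admits the integrating factor exp(theta t): d(exp(theta t) X_t) = sigma exp(theta t) dB_t. Integrating from 0 to t gives X_t = x_0 * exp(-theta t) + sigma * int_0^t exp(-theta (t-s)) dB_s for any initial x_0. The Itô integral has variance (by the Itô isometry) sigma^2 * int_0^t exp(-2 theta (t - s)) ds = sigma^2 * (1 - exp(-2 theta t)) / (2 theta), independent of x_0.
With theta = 1/3, sigma = 1/3:
  Var(X_t) = (1/3)^2 * (1 - exp(-2*1/3 t)) / (2 * 1/3) = 1/6 - exp(-2*t/3)/6.
As t -> infinity, exp(-2*1/3 t) -> 0, so the stationary variance is sigma^2 / (2 theta) = 1/6.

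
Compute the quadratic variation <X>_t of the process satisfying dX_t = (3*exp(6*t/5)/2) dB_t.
<X>_t = 15*exp(12*t/5)/16 - 15/16

For an Itô process dX_t = a(t) dt + b(t) dB_t, the quadratic variation is <X>_t = int_0^t b(s)^2 ds (the drift term does not contribute). Here b(s) = 3*exp(6*s/5)/2, so
  b(s)^2 = 9*exp(12*s/5)/4.
Integrating from 0 to t:
  <X>_t = int_0^t (9*exp(12*s/5)/4) ds = 15*exp(12*t/5)/16 - 15/16.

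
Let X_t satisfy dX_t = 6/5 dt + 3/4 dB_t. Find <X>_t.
<X>_t = 9*t/16

For an Itô process dX_t = a(t) dt + b(t) dB_t, the quadratic variation is <X>_t = int_0^t b(s)^2 ds (the drift term does not contribute). Here b(s) = 3/4, so
  b(s)^2 = 9/16.
Integrating from 0 to t:
  <X>_t = int_0^t (9/16) ds = 9*t/16.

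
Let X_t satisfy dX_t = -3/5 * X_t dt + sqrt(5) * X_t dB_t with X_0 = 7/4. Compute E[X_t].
E[X_t] = 7*exp(-3*t/5)/4

For GBM dX = mu X dt + sigma X dB with X_0 = x_0, apply Itô to Y = log X: dY = (mu - sigma^2/2) dt + sigma dB, so Y_t = log(x_0) + (mu - sigma^2/2) t + sigma B_t and hence X_t = x_0 * exp((mu - sigma^2/2) t + sigma B_t).
With mu = -3/5, sigma = sqrt(5), x_0 = 7/4, this gives:
  X_t = 7/4 * exp((-31/10) * t + (sqrt(5)) * B_t).
Since sigma*B_t ~ Normal(0, sigma^2 t), E[exp(sigma*B_t)] = exp(sigma^2 t / 2); so E[X_t] = x_0 * exp((mu - sigma^2/2) t) * exp(sigma^2 t / 2) = x_0 * exp(mu t) = 7*exp(-3*t/5)/4.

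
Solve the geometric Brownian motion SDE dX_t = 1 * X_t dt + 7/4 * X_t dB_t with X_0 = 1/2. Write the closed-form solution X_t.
X_t = 1/2 * exp((-17/32) * t + (7/4) * B_t)

For GBM dX = mu X dt + sigma X dB with X_0 = x_0, apply Itô to Y = log X: dY = (mu - sigma^2/2) dt + sigma dB, so Y_t = log(x_0) + (mu - sigma^2/2) t + sigma B_t and hence X_t = x_0 * exp((mu - sigma^2/2) t + sigma B_t).
With mu = 1, sigma = 7/4, x_0 = 1/2, this gives:
  X_t = 1/2 * exp((-17/32) * t + (7/4) * B_t).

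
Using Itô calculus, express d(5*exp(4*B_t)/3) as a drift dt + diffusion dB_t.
d(5*exp(4*B_t)/3) = (40*exp(4*B_t)/3) dt + (20*exp(4*B_t)/3) dB_t

Itô's formula for f(B_t) gives d f(B_t) = f'(B_t) dB_t + (1/2) f''(B_t) dt. Compute derivatives of f(x) = 5*exp(4*x)/3:
  f'(x)  = 20*exp(4*x)/3
  f''(x) = 80*exp(4*x)/3
Substitute x = B_t and multiply the f'' term by 1/2:
  drift     = (1/2) * (80*exp(4*x)/3) evaluated at B_t = 40*exp(4*B_t)/3
  diffusion = (20*exp(4*x)/3) evaluated at B_t = 20*exp(4*B_t)/3
Therefore d(5*exp(4*B_t)/3) = (40*exp(4*B_t)/3) dt + (20*exp(4*B_t)/3) dB_t.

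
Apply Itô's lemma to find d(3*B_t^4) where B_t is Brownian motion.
d(3*B_t^4) = (18*B_t^2) dt + (12*B_t^3) dB_t

Itô's formula for f(B_t) gives d f(B_t) = f'(B_t) dB_t + (1/2) f''(B_t) dt. Compute derivatives of f(x) = 3*x^4:
  f'(x)  = 12*x^3
  f''(x) = 36*x^2
Substitute x = B_t and multiply the f'' term by 1/2:
  drift     = (1/2) * (36*x^2) evaluated at B_t = 18*B_t^2
  diffusion = (12*x^3) evaluated at B_t = 12*B_t^3
Therefore d(3*B_t^4) = (18*B_t^2) dt + (12*B_t^3) dB_t.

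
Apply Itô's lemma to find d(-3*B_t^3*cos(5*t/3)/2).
d(-3*B_t^3*cos(5*t/3)/2) = (B_t*(5*B_t^2*sin(5*t/3) - 9*cos(5*t/3))/2) dt + (-9*B_t^2*cos(5*t/3)/2) dB_t

Itô's formula for f(t, x): d f(t, B_t) = (f_t + (1/2) f_xx) dt + f_x dB_t. Compute partials of f(t, x) = -3*x^3*cos(5*t/3)/2:
  f_t(t,x)  = 5*x^3*sin(5*t/3)/2
  f_x(t,x)  = -9*x^2*cos(5*t/3)/2
  f_xx(t,x) = -9*x*cos(5*t/3)
Assemble drift = f_t + (1/2) f_xx = x*(5*x^2*sin(5*t/3) - 9*cos(5*t/3))/2 and diffusion = f_x = -9*x^2*cos(5*t/3)/2. Substituting x = B_t:
  d(-3*B_t^3*cos(5*t/3)/2) = (B_t*(5*B_t^2*sin(5*t/3) - 9*cos(5*t/3))/2) dt + (-9*B_t^2*cos(5*t/3)/2) dB_t.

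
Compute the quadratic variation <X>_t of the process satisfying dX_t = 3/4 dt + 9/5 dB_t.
<X>_t = 81*t/25

For an Itô process dX_t = a(t) dt + b(t) dB_t, the quadratic variation is <X>_t = int_0^t b(s)^2 ds (the drift term does not contribute). Here b(s) = 9/5, so
  b(s)^2 = 81/25.
Integrating from 0 to t:
  <X>_t = int_0^t (81/25) ds = 81*t/25.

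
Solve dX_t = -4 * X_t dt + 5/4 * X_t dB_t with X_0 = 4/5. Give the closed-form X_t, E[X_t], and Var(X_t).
X_t = 4/5 * exp((-153/32) t + (5/4) B_t); E[X_t] = 4*exp(-4*t)/5; Var(X_t) = (16*exp(25*t/16) - 16)*exp(-8*t)/25

For GBM dX = mu X dt + sigma X dB with X_0 = x_0, apply Itô to Y = log X: dY = (mu - sigma^2/2) dt + sigma dB, so Y_t = log(x_0) + (mu - sigma^2/2) t + sigma B_t and hence X_t = x_0 * exp((mu - sigma^2/2) t + sigma B_t).
With mu = -4, sigma = 5/4, x_0 = 4/5, this gives:
  X_t = 4/5 * exp((-153/32) * t + (5/4) * B_t).
Since sigma*B_t ~ Normal(0, sigma^2 t), E[exp(sigma*B_t)] = exp(sigma^2 t / 2); so E[X_t] = x_0 * exp((mu - sigma^2/2) t) * exp(sigma^2 t / 2) = x_0 * exp(mu t) = 4*exp(-4*t)/5.
Var(X_t) = E[X_t^2] - (E[X_t])^2 = x_0^2 * exp(2 mu t) * (exp(sigma^2 t) - 1) = (16*exp(25*t/16) - 16)*exp(-8*t)/25.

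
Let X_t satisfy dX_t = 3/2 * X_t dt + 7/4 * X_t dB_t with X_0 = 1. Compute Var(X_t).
Var(X_t) = exp(97*t/16) - exp(3*t)

For GBM dX = mu X dt + sigma X dB with X_0 = x_0, apply Itô to Y = log X: dY = (mu - sigma^2/2) dt + sigma dB, so Y_t = log(x_0) + (mu - sigma^2/2) t + sigma B_t and hence X_t = x_0 * exp((mu - sigma^2/2) t + sigma B_t).
With mu = 3/2, sigma = 7/4, x_0 = 1, this gives:
  X_t = 1 * exp((-1/32) * t + (7/4) * B_t).
Since sigma*B_t ~ Normal(0, sigma^2 t), E[exp(sigma*B_t)] = exp(sigma^2 t / 2); so E[X_t] = x_0 * exp((mu - sigma^2/2) t) * exp(sigma^2 t / 2) = x_0 * exp(mu t) = exp(3*t/2).
Var(X_t) = E[X_t^2] - (E[X_t])^2 = x_0^2 * exp(2 mu t) * (exp(sigma^2 t) - 1) = exp(97*t/16) - exp(3*t).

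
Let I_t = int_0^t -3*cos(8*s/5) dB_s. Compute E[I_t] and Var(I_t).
E[I_t] = 0; Var(I_t) = 9*t/2 + 45*sin(8*t/5)*cos(8*t/5)/16

The Itô integral of a deterministic integrand f(s) has mean 0 because each increment f(s) * (B_{s+ds} - B_s) has mean 0. By the Itô isometry:
  Var( int_0^t f(s) dB_s ) = E[ (int_0^t f(s) dB_s)^2 ] = int_0^t f(s)^2 ds.
Here f(s) = -3*cos(8*s/5), so f(s)^2 = 9*cos(8*s/5)^2. Integrate:
  int_0^t (9*cos(8*s/5)^2) ds = 9*t/2 + 45*sin(8*t/5)*cos(8*t/5)/16.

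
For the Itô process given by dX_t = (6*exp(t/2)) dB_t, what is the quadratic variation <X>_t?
<X>_t = 36*exp(t) - 36

For an Itô process dX_t = a(t) dt + b(t) dB_t, the quadratic variation is <X>_t = int_0^t b(s)^2 ds (the drift term does not contribute). Here b(s) = 6*exp(s/2), so
  b(s)^2 = 36*exp(s).
Integrating from 0 to t:
  <X>_t = int_0^t (36*exp(s)) ds = 36*exp(t) - 36.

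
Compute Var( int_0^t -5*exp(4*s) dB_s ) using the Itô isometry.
Var = 25*exp(8*t)/8 - 25/8

The Itô integral of a deterministic integrand f(s) has mean 0 because each increment f(s) * (B_{s+ds} - B_s) has mean 0. By the Itô isometry:
  Var( int_0^t f(s) dB_s ) = E[ (int_0^t f(s) dB_s)^2 ] = int_0^t f(s)^2 ds.
Here f(s) = -5*exp(4*s), so f(s)^2 = 25*exp(8*s). Integrate:
  int_0^t (25*exp(8*s)) ds = 25*exp(8*t)/8 - 25/8.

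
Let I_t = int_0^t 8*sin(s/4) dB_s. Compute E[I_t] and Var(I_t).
E[I_t] = 0; Var(I_t) = 32*t - 64*sin(t/2)

The Itô integral of a deterministic integrand f(s) has mean 0 because each increment f(s) * (B_{s+ds} - B_s) has mean 0. By the Itô isometry:
  Var( int_0^t f(s) dB_s ) = E[ (int_0^t f(s) dB_s)^2 ] = int_0^t f(s)^2 ds.
Here f(s) = 8*sin(s/4), so f(s)^2 = 64*sin(s/4)^2. Integrate:
  int_0^t (64*sin(s/4)^2) ds = 32*t - 64*sin(t/2).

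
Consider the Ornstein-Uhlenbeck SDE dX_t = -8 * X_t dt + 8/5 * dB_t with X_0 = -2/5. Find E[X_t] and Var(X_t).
E[X_t] = -2*exp(-8*t)/5; Var(X_t) = 4/25 - 4*exp(-16*t)/25

The OU SDE dX = -theta X dt + sigma dB admits the integrating factor exp(theta t): d(exp(theta t) X_t) = sigma exp(theta t) dB_t. Integrating from 0 to t:
  X_t = x_0 * exp(-theta t) + sigma * int_0^t exp(-theta (t-s)) dB_s.
The Itô integral has mean 0 and (by the Itô isometry) variance sigma^2 * int_0^t exp(-2 theta (t - s)) ds = sigma^2 * (1 - exp(-2 theta t)) / (2 theta).
With theta = 8, sigma = 8/5, x_0 = -2/5:
  E[X_t] = -2/5 * exp(-8 t) = -2*exp(-8*t)/5
  Var(X_t) = (8/5)^2 * (1 - exp(-2*8 t)) / (2 * 8) = 4/25 - 4*exp(-16*t)/25.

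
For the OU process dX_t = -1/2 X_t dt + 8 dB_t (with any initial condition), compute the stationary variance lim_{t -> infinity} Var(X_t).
lim Var(X_t) = 64

The OU SDE dX = -theta X dt + sigma dB admits the integrating factor exp(theta t): d(exp(theta t) X_t) = sigma exp(theta t) dB_t. Integrating from 0 to t gives X_t = x_0 * exp(-theta t) + sigma * int_0^t exp(-theta (t-s)) dB_s for any initial x_0. The Itô integral has variance (by the Itô isometry) sigma^2 * int_0^t exp(-2 theta (t - s)) ds = sigma^2 * (1 - exp(-2 theta t)) / (2 theta), independent of x_0.
With theta = 1/2, sigma = 8:
  Var(X_t) = (8)^2 * (1 - exp(-2*1/2 t)) / (2 * 1/2) = 64 - 64*exp(-t).
As t -> infinity, exp(-2*1/2 t) -> 0, so the stationary variance is sigma^2 / (2 theta) = 64.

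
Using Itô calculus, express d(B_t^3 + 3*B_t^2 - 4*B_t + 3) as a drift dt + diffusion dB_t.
d(B_t^3 + 3*B_t^2 - 4*B_t + 3) = (3*B_t + 3) dt + (3*B_t^2 + 6*B_t - 4) dB_t

Itô's formula for f(B_t) gives d f(B_t) = f'(B_t) dB_t + (1/2) f''(B_t) dt. Compute derivatives of f(x) = x^3 + 3*x^2 - 4*x + 3:
  f'(x)  = 3*x^2 + 6*x - 4
  f''(x) = 6*x + 6
Substitute x = B_t and multiply the f'' term by 1/2:
  drift     = (1/2) * (6*x + 6) evaluated at B_t = 3*B_t + 3
  diffusion = (3*x^2 + 6*x - 4) evaluated at B_t = 3*B_t^2 + 6*B_t - 4
Therefore d(B_t^3 + 3*B_t^2 - 4*B_t + 3) = (3*B_t + 3) dt + (3*B_t^2 + 6*B_t - 4) dB_t.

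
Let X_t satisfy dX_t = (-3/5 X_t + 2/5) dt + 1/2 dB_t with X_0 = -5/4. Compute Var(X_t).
Var(X_t) = 5/24 - 5*exp(-6*t/5)/24

The variance V(t) = Var(X_t) satisfies V'(t) = 2 a V(t) + c^2 with V(0) = 0 (drift coefficient is linear in X, diffusion is constant). With a = -3/5, c = 1/2, the solution is
  V(t) = (c^2 / (2 a)) * (exp(2 a t) - 1)
       = ((1/2)^2 / (2*(-3/5))) * (exp((-6/5) t) - 1)
       = 5/24 - 5*exp(-6*t/5)/24.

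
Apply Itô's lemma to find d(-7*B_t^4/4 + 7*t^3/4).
d(-7*B_t^4/4 + 7*t^3/4) = (-21*B_t^2/2 + 21*t^2/4) dt + (-7*B_t^3) dB_t

Itô's formula for f(t, x): d f(t, B_t) = (f_t + (1/2) f_xx) dt + f_x dB_t. Compute partials of f(t, x) = 7*t^3/4 - 7*x^4/4:
  f_t(t,x)  = 21*t^2/4
  f_x(t,x)  = -7*x^3
  f_xx(t,x) = -21*x^2
Assemble drift = f_t + (1/2) f_xx = 21*t^2/4 - 21*x^2/2 and diffusion = f_x = -7*x^3. Substituting x = B_t:
  d(-7*B_t^4/4 + 7*t^3/4) = (-21*B_t^2/2 + 21*t^2/4) dt + (-7*B_t^3) dB_t.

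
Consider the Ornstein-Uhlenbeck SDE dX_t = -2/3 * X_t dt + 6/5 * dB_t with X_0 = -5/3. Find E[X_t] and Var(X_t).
E[X_t] = -5*exp(-2*t/3)/3; Var(X_t) = 27/25 - 27*exp(-4*t/3)/25

The OU SDE dX = -theta X dt + sigma dB admits the integrating factor exp(theta t): d(exp(theta t) X_t) = sigma exp(theta t) dB_t. Integrating from 0 to t:
  X_t = x_0 * exp(-theta t) + sigma * int_0^t exp(-theta (t-s)) dB_s.
The Itô integral has mean 0 and (by the Itô isometry) variance sigma^2 * int_0^t exp(-2 theta (t - s)) ds = sigma^2 * (1 - exp(-2 theta t)) / (2 theta).
With theta = 2/3, sigma = 6/5, x_0 = -5/3:
  E[X_t] = -5/3 * exp(-2/3 t) = -5*exp(-2*t/3)/3
  Var(X_t) = (6/5)^2 * (1 - exp(-2*2/3 t)) / (2 * 2/3) = 27/25 - 27*exp(-4*t/3)/25.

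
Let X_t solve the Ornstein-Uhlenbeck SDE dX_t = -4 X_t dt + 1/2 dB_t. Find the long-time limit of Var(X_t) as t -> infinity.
lim Var(X_t) = 1/32

The OU SDE dX = -theta X dt + sigma dB admits the integrating factor exp(theta t): d(exp(theta t) X_t) = sigma exp(theta t) dB_t. Integrating from 0 to t gives X_t = x_0 * exp(-theta t) + sigma * int_0^t exp(-theta (t-s)) dB_s for any initial x_0. The Itô integral has variance (by the Itô isometry) sigma^2 * int_0^t exp(-2 theta (t - s)) ds = sigma^2 * (1 - exp(-2 theta t)) / (2 theta), independent of x_0.
With theta = 4, sigma = 1/2:
  Var(X_t) = (1/2)^2 * (1 - exp(-2*4 t)) / (2 * 4) = 1/32 - exp(-8*t)/32.
As t -> infinity, exp(-2*4 t) -> 0, so the stationary variance is sigma^2 / (2 theta) = 1/32.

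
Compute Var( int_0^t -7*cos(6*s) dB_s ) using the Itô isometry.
Var = 49*t/2 + 49*sin(12*t)/24

The Itô integral of a deterministic integrand f(s) has mean 0 because each increment f(s) * (B_{s+ds} - B_s) has mean 0. By the Itô isometry:
  Var( int_0^t f(s) dB_s ) = E[ (int_0^t f(s) dB_s)^2 ] = int_0^t f(s)^2 ds.
Here f(s) = -7*cos(6*s), so f(s)^2 = 49*cos(6*s)^2. Integrate:
  int_0^t (49*cos(6*s)^2) ds = 49*t/2 + 49*sin(12*t)/24.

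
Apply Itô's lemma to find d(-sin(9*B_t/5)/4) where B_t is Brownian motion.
d(-sin(9*B_t/5)/4) = (81*sin(9*B_t/5)/200) dt + (-9*cos(9*B_t/5)/20) dB_t

Itô's formula for f(B_t) gives d f(B_t) = f'(B_t) dB_t + (1/2) f''(B_t) dt. Compute derivatives of f(x) = -sin(9*x/5)/4:
  f'(x)  = -9*cos(9*x/5)/20
  f''(x) = 81*sin(9*x/5)/100
Substitute x = B_t and multiply the f'' term by 1/2:
  drift     = (1/2) * (81*sin(9*x/5)/100) evaluated at B_t = 81*sin(9*B_t/5)/200
  diffusion = (-9*cos(9*x/5)/20) evaluated at B_t = -9*cos(9*B_t/5)/20
Therefore d(-sin(9*B_t/5)/4) = (81*sin(9*B_t/5)/200) dt + (-9*cos(9*B_t/5)/20) dB_t.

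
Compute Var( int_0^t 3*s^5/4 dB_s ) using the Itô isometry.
Var = 9*t^11/176

The Itô integral of a deterministic integrand f(s) has mean 0 because each increment f(s) * (B_{s+ds} - B_s) has mean 0. By the Itô isometry:
  Var( int_0^t f(s) dB_s ) = E[ (int_0^t f(s) dB_s)^2 ] = int_0^t f(s)^2 ds.
Here f(s) = 3*s^5/4, so f(s)^2 = 9*s^10/16. Integrate:
  int_0^t (9*s^10/16) ds = 9*t^11/176.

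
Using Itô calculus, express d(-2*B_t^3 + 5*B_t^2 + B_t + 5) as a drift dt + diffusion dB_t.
d(-2*B_t^3 + 5*B_t^2 + B_t + 5) = (5 - 6*B_t) dt + (-6*B_t^2 + 10*B_t + 1) dB_t

Itô's formula for f(B_t) gives d f(B_t) = f'(B_t) dB_t + (1/2) f''(B_t) dt. Compute derivatives of f(x) = -2*x^3 + 5*x^2 + x + 5:
  f'(x)  = -6*x^2 + 10*x + 1
  f''(x) = 10 - 12*x
Substitute x = B_t and multiply the f'' term by 1/2:
  drift     = (1/2) * (10 - 12*x) evaluated at B_t = 5 - 6*B_t
  diffusion = (-6*x^2 + 10*x + 1) evaluated at B_t = -6*B_t^2 + 10*B_t + 1
Therefore d(-2*B_t^3 + 5*B_t^2 + B_t + 5) = (5 - 6*B_t) dt + (-6*B_t^2 + 10*B_t + 1) dB_t.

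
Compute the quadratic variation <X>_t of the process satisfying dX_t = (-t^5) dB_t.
<X>_t = t^11/11

For an Itô process dX_t = a(t) dt + b(t) dB_t, the quadratic variation is <X>_t = int_0^t b(s)^2 ds (the drift term does not contribute). Here b(s) = -s^5, so
  b(s)^2 = s^10.
Integrating from 0 to t:
  <X>_t = int_0^t (s^10) ds = t^11/11.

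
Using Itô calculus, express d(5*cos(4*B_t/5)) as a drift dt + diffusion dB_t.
d(5*cos(4*B_t/5)) = (-8*cos(4*B_t/5)/5) dt + (-4*sin(4*B_t/5)) dB_t

Itô's formula for f(B_t) gives d f(B_t) = f'(B_t) dB_t + (1/2) f''(B_t) dt. Compute derivatives of f(x) = 5*cos(4*x/5):
  f'(x)  = -4*sin(4*x/5)
  f''(x) = -16*cos(4*x/5)/5
Substitute x = B_t and multiply the f'' term by 1/2:
  drift     = (1/2) * (-16*cos(4*x/5)/5) evaluated at B_t = -8*cos(4*B_t/5)/5
  diffusion = (-4*sin(4*x/5)) evaluated at B_t = -4*sin(4*B_t/5)
Therefore d(5*cos(4*B_t/5)) = (-8*cos(4*B_t/5)/5) dt + (-4*sin(4*B_t/5)) dB_t.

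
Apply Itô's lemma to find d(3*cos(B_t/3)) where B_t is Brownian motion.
d(3*cos(B_t/3)) = (-cos(B_t/3)/6) dt + (-sin(B_t/3)) dB_t

Itô's formula for f(B_t) gives d f(B_t) = f'(B_t) dB_t + (1/2) f''(B_t) dt. Compute derivatives of f(x) = 3*cos(x/3):
  f'(x)  = -sin(x/3)
  f''(x) = -cos(x/3)/3
Substitute x = B_t and multiply the f'' term by 1/2:
  drift     = (1/2) * (-cos(x/3)/3) evaluated at B_t = -cos(B_t/3)/6
  diffusion = (-sin(x/3)) evaluated at B_t = -sin(B_t/3)
Therefore d(3*cos(B_t/3)) = (-cos(B_t/3)/6) dt + (-sin(B_t/3)) dB_t.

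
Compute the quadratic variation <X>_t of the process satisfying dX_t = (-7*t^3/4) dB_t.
<X>_t = 7*t^7/16

For an Itô process dX_t = a(t) dt + b(t) dB_t, the quadratic variation is <X>_t = int_0^t b(s)^2 ds (the drift term does not contribute). Here b(s) = -7*s^3/4, so
  b(s)^2 = 49*s^6/16.
Integrating from 0 to t:
  <X>_t = int_0^t (49*s^6/16) ds = 7*t^7/16.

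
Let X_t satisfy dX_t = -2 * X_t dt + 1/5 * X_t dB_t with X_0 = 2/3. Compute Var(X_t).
Var(X_t) = (4*exp(t/25) - 4)*exp(-4*t)/9

For GBM dX = mu X dt + sigma X dB with X_0 = x_0, apply Itô to Y = log X: dY = (mu - sigma^2/2) dt + sigma dB, so Y_t = log(x_0) + (mu - sigma^2/2) t + sigma B_t and hence X_t = x_0 * exp((mu - sigma^2/2) t + sigma B_t).
With mu = -2, sigma = 1/5, x_0 = 2/3, this gives:
  X_t = 2/3 * exp((-101/50) * t + (1/5) * B_t).
Since sigma*B_t ~ Normal(0, sigma^2 t), E[exp(sigma*B_t)] = exp(sigma^2 t / 2); so E[X_t] = x_0 * exp((mu - sigma^2/2) t) * exp(sigma^2 t / 2) = x_0 * exp(mu t) = 2*exp(-2*t)/3.
Var(X_t) = E[X_t^2] - (E[X_t])^2 = x_0^2 * exp(2 mu t) * (exp(sigma^2 t) - 1) = (4*exp(t/25) - 4)*exp(-4*t)/9.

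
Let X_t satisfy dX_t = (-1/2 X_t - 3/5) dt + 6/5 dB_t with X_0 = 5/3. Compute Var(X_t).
Var(X_t) = 36/25 - 36*exp(-t)/25

The variance V(t) = Var(X_t) satisfies V'(t) = 2 a V(t) + c^2 with V(0) = 0 (drift coefficient is linear in X, diffusion is constant). With a = -1/2, c = 6/5, the solution is
  V(t) = (c^2 / (2 a)) * (exp(2 a t) - 1)
       = ((6/5)^2 / (2*(-1/2))) * (exp((-1) t) - 1)
       = 36/25 - 36*exp(-t)/25.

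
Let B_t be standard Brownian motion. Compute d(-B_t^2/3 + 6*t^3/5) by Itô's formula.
d(-B_t^2/3 + 6*t^3/5) = (18*t^2/5 - 1/3) dt + (-2*B_t/3) dB_t

Itô's formula for f(t, x): d f(t, B_t) = (f_t + (1/2) f_xx) dt + f_x dB_t. Compute partials of f(t, x) = 6*t^3/5 - x^2/3:
  f_t(t,x)  = 18*t^2/5
  f_x(t,x)  = -2*x/3
  f_xx(t,x) = -2/3
Assemble drift = f_t + (1/2) f_xx = 18*t^2/5 - 1/3 and diffusion = f_x = -2*x/3. Substituting x = B_t:
  d(-B_t^2/3 + 6*t^3/5) = (18*t^2/5 - 1/3) dt + (-2*B_t/3) dB_t.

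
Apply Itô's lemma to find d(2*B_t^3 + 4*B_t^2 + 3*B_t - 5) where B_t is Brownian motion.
d(2*B_t^3 + 4*B_t^2 + 3*B_t - 5) = (6*B_t + 4) dt + (6*B_t^2 + 8*B_t + 3) dB_t

Itô's formula for f(B_t) gives d f(B_t) = f'(B_t) dB_t + (1/2) f''(B_t) dt. Compute derivatives of f(x) = 2*x^3 + 4*x^2 + 3*x - 5:
  f'(x)  = 6*x^2 + 8*x + 3
  f''(x) = 12*x + 8
Substitute x = B_t and multiply the f'' term by 1/2:
  drift     = (1/2) * (12*x + 8) evaluated at B_t = 6*B_t + 4
  diffusion = (6*x^2 + 8*x + 3) evaluated at B_t = 6*B_t^2 + 8*B_t + 3
Therefore d(2*B_t^3 + 4*B_t^2 + 3*B_t - 5) = (6*B_t + 4) dt + (6*B_t^2 + 8*B_t + 3) dB_t.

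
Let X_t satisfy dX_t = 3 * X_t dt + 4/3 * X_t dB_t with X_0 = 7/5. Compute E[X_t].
E[X_t] = 7*exp(3*t)/5

For GBM dX = mu X dt + sigma X dB with X_0 = x_0, apply Itô to Y = log X: dY = (mu - sigma^2/2) dt + sigma dB, so Y_t = log(x_0) + (mu - sigma^2/2) t + sigma B_t and hence X_t = x_0 * exp((mu - sigma^2/2) t + sigma B_t).
With mu = 3, sigma = 4/3, x_0 = 7/5, this gives:
  X_t = 7/5 * exp((19/9) * t + (4/3) * B_t).
Since sigma*B_t ~ Normal(0, sigma^2 t), E[exp(sigma*B_t)] = exp(sigma^2 t / 2); so E[X_t] = x_0 * exp((mu - sigma^2/2) t) * exp(sigma^2 t / 2) = x_0 * exp(mu t) = 7*exp(3*t)/5.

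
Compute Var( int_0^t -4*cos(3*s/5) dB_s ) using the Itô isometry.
Var = 8*t + 20*sin(6*t/5)/3

The Itô integral of a deterministic integrand f(s) has mean 0 because each increment f(s) * (B_{s+ds} - B_s) has mean 0. By the Itô isometry:
  Var( int_0^t f(s) dB_s ) = E[ (int_0^t f(s) dB_s)^2 ] = int_0^t f(s)^2 ds.
Here f(s) = -4*cos(3*s/5), so f(s)^2 = 16*cos(3*s/5)^2. Integrate:
  int_0^t (16*cos(3*s/5)^2) ds = 8*t + 20*sin(6*t/5)/3.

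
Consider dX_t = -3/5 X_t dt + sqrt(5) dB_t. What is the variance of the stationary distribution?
lim Var(X_t) = 25/6

The OU SDE dX = -theta X dt + sigma dB admits the integrating factor exp(theta t): d(exp(theta t) X_t) = sigma exp(theta t) dB_t. Integrating from 0 to t gives X_t = x_0 * exp(-theta t) + sigma * int_0^t exp(-theta (t-s)) dB_s for any initial x_0. The Itô integral has variance (by the Itô isometry) sigma^2 * int_0^t exp(-2 theta (t - s)) ds = sigma^2 * (1 - exp(-2 theta t)) / (2 theta), independent of x_0.
With theta = 3/5, sigma = sqrt(5):
  Var(X_t) = (sqrt(5))^2 * (1 - exp(-2*3/5 t)) / (2 * 3/5) = 25/6 - 25*exp(-6*t/5)/6.
As t -> infinity, exp(-2*3/5 t) -> 0, so the stationary variance is sigma^2 / (2 theta) = 25/6.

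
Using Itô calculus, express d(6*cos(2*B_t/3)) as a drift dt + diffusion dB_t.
d(6*cos(2*B_t/3)) = (-4*cos(2*B_t/3)/3) dt + (-4*sin(2*B_t/3)) dB_t

Itô's formula for f(B_t) gives d f(B_t) = f'(B_t) dB_t + (1/2) f''(B_t) dt. Compute derivatives of f(x) = 6*cos(2*x/3):
  f'(x)  = -4*sin(2*x/3)
  f''(x) = -8*cos(2*x/3)/3
Substitute x = B_t and multiply the f'' term by 1/2:
  drift     = (1/2) * (-8*cos(2*x/3)/3) evaluated at B_t = -4*cos(2*B_t/3)/3
  diffusion = (-4*sin(2*x/3)) evaluated at B_t = -4*sin(2*B_t/3)
Therefore d(6*cos(2*B_t/3)) = (-4*cos(2*B_t/3)/3) dt + (-4*sin(2*B_t/3)) dB_t.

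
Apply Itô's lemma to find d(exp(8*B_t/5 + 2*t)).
d(exp(8*B_t/5 + 2*t)) = (82*exp(8*B_t/5 + 2*t)/25) dt + (8*exp(8*B_t/5 + 2*t)/5) dB_t

Itô's formula for f(t, x): d f(t, B_t) = (f_t + (1/2) f_xx) dt + f_x dB_t. Compute partials of f(t, x) = exp(2*t + 8*x/5):
  f_t(t,x)  = 2*exp(2*t + 8*x/5)
  f_x(t,x)  = 8*exp(2*t + 8*x/5)/5
  f_xx(t,x) = 64*exp(2*t + 8*x/5)/25
Assemble drift = f_t + (1/2) f_xx = 82*exp(2*t + 8*x/5)/25 and diffusion = f_x = 8*exp(2*t + 8*x/5)/5. Substituting x = B_t:
  d(exp(8*B_t/5 + 2*t)) = (82*exp(8*B_t/5 + 2*t)/25) dt + (8*exp(8*B_t/5 + 2*t)/5) dB_t.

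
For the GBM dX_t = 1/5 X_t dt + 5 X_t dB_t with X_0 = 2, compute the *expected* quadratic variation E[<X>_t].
E[<X>_t] = 500*exp(127*t/5)/127 - 500/127

<X>_t = int_0^t (5 * X_s)^2 ds. Taking expectation inside the integral: E[<X>_t] = 5^2 * int_0^t E[X_s^2] ds. For GBM, E[X_s^2] = x_0^2 * exp((2 mu + sigma^2) s). Integrating:
  E[<X>_t] = 5^2 * 2^2 * (exp((2*(1/5) + 5^2) t) - 1) / (2*(1/5) + 5^2)
           = 5^2 * 2^2 * (exp((127/5) t) - 1) / (127/5) = 500*exp(127*t/5)/127 - 500/127.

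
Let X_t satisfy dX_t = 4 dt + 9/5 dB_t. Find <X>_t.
<X>_t = 81*t/25

For an Itô process dX_t = a(t) dt + b(t) dB_t, the quadratic variation is <X>_t = int_0^t b(s)^2 ds (the drift term does not contribute). Here b(s) = 9/5, so
  b(s)^2 = 81/25.
Integrating from 0 to t:
  <X>_t = int_0^t (81/25) ds = 81*t/25.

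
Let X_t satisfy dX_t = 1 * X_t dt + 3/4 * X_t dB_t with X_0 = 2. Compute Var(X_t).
Var(X_t) = 4*(exp(9*t/16) - 1)*exp(2*t)

For GBM dX = mu X dt + sigma X dB with X_0 = x_0, apply Itô to Y = log X: dY = (mu - sigma^2/2) dt + sigma dB, so Y_t = log(x_0) + (mu - sigma^2/2) t + sigma B_t and hence X_t = x_0 * exp((mu - sigma^2/2) t + sigma B_t).
With mu = 1, sigma = 3/4, x_0 = 2, this gives:
  X_t = 2 * exp((23/32) * t + (3/4) * B_t).
Since sigma*B_t ~ Normal(0, sigma^2 t), E[exp(sigma*B_t)] = exp(sigma^2 t / 2); so E[X_t] = x_0 * exp((mu - sigma^2/2) t) * exp(sigma^2 t / 2) = x_0 * exp(mu t) = 2*exp(t).
Var(X_t) = E[X_t^2] - (E[X_t])^2 = x_0^2 * exp(2 mu t) * (exp(sigma^2 t) - 1) = 4*(exp(9*t/16) - 1)*exp(2*t).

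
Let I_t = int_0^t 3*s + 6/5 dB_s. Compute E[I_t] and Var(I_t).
E[I_t] = 0; Var(I_t) = 3*t*(25*t^2 + 30*t + 12)/25

The Itô integral of a deterministic integrand f(s) has mean 0 because each increment f(s) * (B_{s+ds} - B_s) has mean 0. By the Itô isometry:
  Var( int_0^t f(s) dB_s ) = E[ (int_0^t f(s) dB_s)^2 ] = int_0^t f(s)^2 ds.
Here f(s) = 3*s + 6/5, so f(s)^2 = 9*(5*s + 2)^2/25. Integrate:
  int_0^t (9*(5*s + 2)^2/25) ds = 3*t*(25*t^2 + 30*t + 12)/25.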